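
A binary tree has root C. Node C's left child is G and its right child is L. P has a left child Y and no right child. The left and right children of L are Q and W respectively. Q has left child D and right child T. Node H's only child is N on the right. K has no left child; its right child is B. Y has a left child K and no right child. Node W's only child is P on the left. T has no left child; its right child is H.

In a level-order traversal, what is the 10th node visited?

Level-order visits nodes level by level from the root, left to right within each level.
Level 0: C
Level 1: G, L
Level 2: Q, W
Level 3: D, T, P
Level 4: H, Y
Level 5: N, K
Level 6: B
Full level-order sequence: C, G, L, Q, W, D, T, P, H, Y, N, K, B.

Y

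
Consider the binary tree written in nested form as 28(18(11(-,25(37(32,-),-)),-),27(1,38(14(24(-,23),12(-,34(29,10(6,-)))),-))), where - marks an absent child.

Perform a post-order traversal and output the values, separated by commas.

Post-order visits the left subtree, then the right subtree, then the node.
At 28: go left to 18.
  At 18: go left to 11.
    At 11: no left child.
    At 11: go right to 25.
      At 25: go left to 37.
        At 37: go left to 32.
          32 is a leaf — visit 32.
        At 37: no right child.
        Visit 37.
      At 25: no right child.
      Visit 25.
    Visit 11.
  At 18: no right child.
  Visit 18.
At 28: go right to 27.
  At 27: go left to 1.
    1 is a leaf — visit 1.
  At 27: go right to 38.
    At 38: go left to 14.
      At 14: go left to 24.
        At 24: no left child.
        At 24: go right to 23.
          23 is a leaf — visit 23.
        Visit 24.
      At 14: go right to 12.
        At 12: no left child.
        At 12: go right to 34.
          At 34: go left to 29.
            29 is a leaf — visit 29.
          At 34: go right to 10.
            At 10: go left to 6.
              6 is a leaf — visit 6.
            At 10: no right child.
            Visit 10.
          Visit 34.
        Visit 12.
      Visit 14.
    At 38: no right child.
    Visit 38.
  Visit 27.
Visit 28.

32, 37, 25, 11, 18, 1, 23, 24, 29, 6, 10, 34, 12, 14, 38, 27, 28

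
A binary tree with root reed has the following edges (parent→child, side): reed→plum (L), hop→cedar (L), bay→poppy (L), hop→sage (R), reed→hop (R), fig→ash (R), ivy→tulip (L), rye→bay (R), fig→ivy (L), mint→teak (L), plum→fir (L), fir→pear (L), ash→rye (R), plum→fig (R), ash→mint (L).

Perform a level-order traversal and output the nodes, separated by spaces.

reed plum hop fir fig cedar sage pear ivy ash tulip mint rye teak bay poppy

Level-order visits nodes level by level from the root, left to right within each level.
Level 0: reed
Level 1: plum, hop
Level 2: fir, fig, cedar, sage
Level 3: pear, ivy, ash
Level 4: tulip, mint, rye
Level 5: teak, bay
Level 6: poppy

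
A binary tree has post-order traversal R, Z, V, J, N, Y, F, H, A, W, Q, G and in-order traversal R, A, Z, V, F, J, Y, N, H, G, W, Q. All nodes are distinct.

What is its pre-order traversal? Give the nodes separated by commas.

G, A, R, H, F, V, Z, Y, J, N, Q, W

The last element of post-order is the root; it splits in-order into left and right subtrees.
Root G: left subtree has 9 nodes {R, A, Z, V, F, J, Y, N, H}, right has 2 {W, Q}.
  Root A: left subtree has 1 node {R}, right has 7 {Z, V, F, J, Y, N, H}.
    Root H: left subtree has 6 nodes {Z, V, F, J, Y, N}, right has 0 { }.
      Root F: left subtree has 2 nodes {Z, V}, right has 3 {J, Y, N}.
        Root V: left subtree has 1 node {Z}, right has 0 { }.
        Root Y: left subtree has 1 node {J}, right has 1 {N}.
  Root Q: left subtree has 1 node {W}, right has 0 { }.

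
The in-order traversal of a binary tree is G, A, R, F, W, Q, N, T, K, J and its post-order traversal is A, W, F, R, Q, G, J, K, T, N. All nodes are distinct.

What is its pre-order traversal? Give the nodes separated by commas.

N, G, Q, R, A, F, W, T, K, J

The last element of post-order is the root; it splits in-order into left and right subtrees.
Root N: left subtree has 6 nodes {G, A, R, F, W, Q}, right has 3 {T, K, J}.
  Root G: left subtree has 0 nodes { }, right has 5 {A, R, F, W, Q}.
    Root Q: left subtree has 4 nodes {A, R, F, W}, right has 0 { }.
      Root R: left subtree has 1 node {A}, right has 2 {F, W}.
        Root F: left subtree has 0 nodes { }, right has 1 {W}.
  Root T: left subtree has 0 nodes { }, right has 2 {K, J}.
    Root K: left subtree has 0 nodes { }, right has 1 {J}.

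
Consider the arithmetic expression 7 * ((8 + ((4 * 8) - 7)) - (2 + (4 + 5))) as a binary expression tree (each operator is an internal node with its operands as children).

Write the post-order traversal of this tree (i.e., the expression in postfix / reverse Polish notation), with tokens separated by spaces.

7 8 4 8 * 7 - + 2 4 5 + + - *

Post-order on an expression tree gives postfix notation: for each operator, emit left operand, right operand, then the operator.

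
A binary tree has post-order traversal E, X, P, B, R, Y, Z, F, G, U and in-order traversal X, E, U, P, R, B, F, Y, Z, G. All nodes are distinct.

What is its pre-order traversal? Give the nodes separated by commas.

The last element of post-order is the root; it splits in-order into left and right subtrees.
Root U: left subtree has 2 nodes {X, E}, right has 7 {P, R, B, F, Y, Z, G}.
  Root X: left subtree has 0 nodes { }, right has 1 {E}.
  Root G: left subtree has 6 nodes {P, R, B, F, Y, Z}, right has 0 { }.
    Root F: left subtree has 3 nodes {P, R, B}, right has 2 {Y, Z}.
      Root R: left subtree has 1 node {P}, right has 1 {B}.
      Root Z: left subtree has 1 node {Y}, right has 0 { }.

U, X, E, G, F, R, P, B, Z, Y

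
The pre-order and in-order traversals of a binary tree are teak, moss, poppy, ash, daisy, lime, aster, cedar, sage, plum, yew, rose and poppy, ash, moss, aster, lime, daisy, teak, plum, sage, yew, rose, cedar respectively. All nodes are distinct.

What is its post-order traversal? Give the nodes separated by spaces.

ash poppy aster lime daisy moss plum rose yew sage cedar teak

The first element of pre-order is the root; it splits in-order into left and right subtrees.
Root teak: left subtree has 6 nodes {poppy, ash, moss, aster, lime, daisy}, right has 5 {plum, sage, yew, rose, cedar}.
  Root moss: left subtree has 2 nodes {poppy, ash}, right has 3 {aster, lime, daisy}.
    Root poppy: left subtree has 0 nodes { }, right has 1 {ash}.
    Root daisy: left subtree has 2 nodes {aster, lime}, right has 0 { }.
      Root lime: left subtree has 1 node {aster}, right has 0 { }.
  Root cedar: left subtree has 4 nodes {plum, sage, yew, rose}, right has 0 { }.
    Root sage: left subtree has 1 node {plum}, right has 2 {yew, rose}.
      Root yew: left subtree has 0 nodes { }, right has 1 {rose}.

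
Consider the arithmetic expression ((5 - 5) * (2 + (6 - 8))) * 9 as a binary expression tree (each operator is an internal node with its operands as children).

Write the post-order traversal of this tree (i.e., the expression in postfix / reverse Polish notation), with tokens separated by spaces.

Post-order on an expression tree gives postfix notation: for each operator, emit left operand, right operand, then the operator.

5 5 - 2 6 8 - + * 9 *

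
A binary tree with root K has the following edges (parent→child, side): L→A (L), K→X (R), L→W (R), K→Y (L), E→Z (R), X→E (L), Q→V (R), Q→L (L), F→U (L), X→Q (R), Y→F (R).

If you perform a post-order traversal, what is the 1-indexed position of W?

Post-order visits the left subtree, then the right subtree, then the node.
At K: go left to Y.
  At Y: no left child.
  At Y: go right to F.
    At F: go left to U.
      U is a leaf — visit U.
    At F: no right child.
    Visit F.
  Visit Y.
At K: go right to X.
  At X: go left to E.
    At E: no left child.
    At E: go right to Z.
      Z is a leaf — visit Z.
    Visit E.
  At X: go right to Q.
    At Q: go left to L.
      At L: go left to A.
        A is a leaf — visit A.
      At L: go right to W.
        W is a leaf — visit W.
      Visit L.
    At Q: go right to V.
      V is a leaf — visit V.
    Visit Q.
  Visit X.
Visit K.
Full post-order sequence: U, F, Y, Z, E, A, W, L, V, Q, X, K.

7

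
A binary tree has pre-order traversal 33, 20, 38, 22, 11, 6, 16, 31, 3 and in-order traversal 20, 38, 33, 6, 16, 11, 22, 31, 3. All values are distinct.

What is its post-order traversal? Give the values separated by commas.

The first element of pre-order is the root; it splits in-order into left and right subtrees.
Root 33: left subtree has 2 nodes {20, 38}, right has 6 {6, 16, 11, 22, 31, 3}.
  Root 20: left subtree has 0 nodes { }, right has 1 {38}.
  Root 22: left subtree has 3 nodes {6, 16, 11}, right has 2 {31, 3}.
    Root 11: left subtree has 2 nodes {6, 16}, right has 0 { }.
      Root 6: left subtree has 0 nodes { }, right has 1 {16}.
    Root 31: left subtree has 0 nodes { }, right has 1 {3}.

38, 20, 16, 6, 11, 3, 31, 22, 33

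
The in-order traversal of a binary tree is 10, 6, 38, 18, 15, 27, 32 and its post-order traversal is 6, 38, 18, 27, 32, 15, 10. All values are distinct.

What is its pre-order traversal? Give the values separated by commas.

10, 15, 18, 38, 6, 32, 27

The last element of post-order is the root; it splits in-order into left and right subtrees.
Root 10: left subtree has 0 nodes { }, right has 6 {6, 38, 18, 15, 27, 32}.
  Root 15: left subtree has 3 nodes {6, 38, 18}, right has 2 {27, 32}.
    Root 18: left subtree has 2 nodes {6, 38}, right has 0 { }.
      Root 38: left subtree has 1 node {6}, right has 0 { }.
    Root 32: left subtree has 1 node {27}, right has 0 { }.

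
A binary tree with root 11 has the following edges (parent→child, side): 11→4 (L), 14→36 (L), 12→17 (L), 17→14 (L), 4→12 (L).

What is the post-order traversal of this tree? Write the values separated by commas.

36, 14, 17, 12, 4, 11

Post-order visits the left subtree, then the right subtree, then the node.
At 11: go left to 4.
  At 4: go left to 12.
    At 12: go left to 17.
      At 17: go left to 14.
        At 14: go left to 36.
          36 is a leaf — visit 36.
        At 14: no right child.
        Visit 14.
      At 17: no right child.
      Visit 17.
    At 12: no right child.
    Visit 12.
  At 4: no right child.
  Visit 4.
At 11: no right child.
Visit 11.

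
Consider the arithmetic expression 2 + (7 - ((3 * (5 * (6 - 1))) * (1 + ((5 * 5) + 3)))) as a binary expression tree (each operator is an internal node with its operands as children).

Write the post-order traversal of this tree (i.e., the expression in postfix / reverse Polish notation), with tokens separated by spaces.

Post-order on an expression tree gives postfix notation: for each operator, emit left operand, right operand, then the operator.

2 7 3 5 6 1 - * * 1 5 5 * 3 + + * - +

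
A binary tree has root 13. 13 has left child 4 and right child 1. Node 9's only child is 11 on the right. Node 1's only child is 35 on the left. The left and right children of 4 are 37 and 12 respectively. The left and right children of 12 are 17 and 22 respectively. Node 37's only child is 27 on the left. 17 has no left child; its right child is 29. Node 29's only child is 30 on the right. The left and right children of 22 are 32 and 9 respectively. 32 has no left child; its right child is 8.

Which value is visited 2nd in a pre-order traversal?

4

Pre-order visits the node, then its left subtree, then its right subtree.
Visit 13.
At 13: go left to 4.
  Visit 4.
  At 4: go left to 37.
    Visit 37.
    At 37: go left to 27.
      27 is a leaf — visit 27.
    At 37: no right child.
  At 4: go right to 12.
    Visit 12.
    At 12: go left to 17.
      Visit 17.
      At 17: no left child.
      At 17: go right to 29.
        Visit 29.
        At 29: no left child.
        At 29: go right to 30.
          30 is a leaf — visit 30.
    At 12: go right to 22.
      Visit 22.
      At 22: go left to 32.
        Visit 32.
        At 32: no left child.
        At 32: go right to 8.
          8 is a leaf — visit 8.
      At 22: go right to 9.
        Visit 9.
        At 9: no left child.
        At 9: go right to 11.
          11 is a leaf — visit 11.
At 13: go right to 1.
  Visit 1.
  At 1: go left to 35.
    35 is a leaf — visit 35.
  At 1: no right child.
Full pre-order sequence: 13, 4, 37, 27, 12, 17, 29, 30, 22, 32, 8, 9, 11, 1, 35.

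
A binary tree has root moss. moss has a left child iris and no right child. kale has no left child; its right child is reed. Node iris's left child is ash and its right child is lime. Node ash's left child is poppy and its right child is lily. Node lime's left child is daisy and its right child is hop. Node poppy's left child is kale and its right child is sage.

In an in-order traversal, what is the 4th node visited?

sage

In-order visits the left subtree, then the node, then the right subtree.
At moss: go left to iris.
  At iris: go left to ash.
    At ash: go left to poppy.
      At poppy: go left to kale.
        At kale: no left child.
        Visit kale.
        At kale: go right to reed.
          reed is a leaf — visit reed.
      Visit poppy.
      At poppy: go right to sage.
        sage is a leaf — visit sage.
    Visit ash.
    At ash: go right to lily.
      lily is a leaf — visit lily.
  Visit iris.
  At iris: go right to lime.
    At lime: go left to daisy.
      daisy is a leaf — visit daisy.
    Visit lime.
    At lime: go right to hop.
      hop is a leaf — visit hop.
Visit moss.
At moss: no right child.
Full in-order sequence: kale, reed, poppy, sage, ash, lily, iris, daisy, lime, hop, moss.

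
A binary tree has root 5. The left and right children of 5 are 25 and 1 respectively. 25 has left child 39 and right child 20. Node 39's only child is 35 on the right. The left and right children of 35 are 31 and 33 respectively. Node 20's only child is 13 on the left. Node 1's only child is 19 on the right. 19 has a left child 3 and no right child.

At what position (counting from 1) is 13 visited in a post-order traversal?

Post-order visits the left subtree, then the right subtree, then the node.
At 5: go left to 25.
  At 25: go left to 39.
    At 39: no left child.
    At 39: go right to 35.
      At 35: go left to 31.
        31 is a leaf — visit 31.
      At 35: go right to 33.
        33 is a leaf — visit 33.
      Visit 35.
    Visit 39.
  At 25: go right to 20.
    At 20: go left to 13.
      13 is a leaf — visit 13.
    At 20: no right child.
    Visit 20.
  Visit 25.
At 5: go right to 1.
  At 1: no left child.
  At 1: go right to 19.
    At 19: go left to 3.
      3 is a leaf — visit 3.
    At 19: no right child.
    Visit 19.
  Visit 1.
Visit 5.
Full post-order sequence: 31, 33, 35, 39, 13, 20, 25, 3, 19, 1, 5.

5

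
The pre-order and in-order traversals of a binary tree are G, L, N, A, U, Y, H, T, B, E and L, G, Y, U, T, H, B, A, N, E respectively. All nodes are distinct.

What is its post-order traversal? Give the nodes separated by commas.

The first element of pre-order is the root; it splits in-order into left and right subtrees.
Root G: left subtree has 1 node {L}, right has 8 {Y, U, T, H, B, A, N, E}.
  Root N: left subtree has 6 nodes {Y, U, T, H, B, A}, right has 1 {E}.
    Root A: left subtree has 5 nodes {Y, U, T, H, B}, right has 0 { }.
      Root U: left subtree has 1 node {Y}, right has 3 {T, H, B}.
        Root H: left subtree has 1 node {T}, right has 1 {B}.

L, Y, T, B, H, U, A, E, N, G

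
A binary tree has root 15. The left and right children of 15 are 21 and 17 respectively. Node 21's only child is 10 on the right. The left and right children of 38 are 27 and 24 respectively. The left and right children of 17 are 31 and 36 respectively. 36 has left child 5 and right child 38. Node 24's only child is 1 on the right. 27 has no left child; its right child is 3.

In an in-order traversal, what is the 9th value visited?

3

In-order visits the left subtree, then the node, then the right subtree.
At 15: go left to 21.
  At 21: no left child.
  Visit 21.
  At 21: go right to 10.
    10 is a leaf — visit 10.
Visit 15.
At 15: go right to 17.
  At 17: go left to 31.
    31 is a leaf — visit 31.
  Visit 17.
  At 17: go right to 36.
    At 36: go left to 5.
      5 is a leaf — visit 5.
    Visit 36.
    At 36: go right to 38.
      At 38: go left to 27.
        At 27: no left child.
        Visit 27.
        At 27: go right to 3.
          3 is a leaf — visit 3.
      Visit 38.
      At 38: go right to 24.
        At 24: no left child.
        Visit 24.
        At 24: go right to 1.
          1 is a leaf — visit 1.
Full in-order sequence: 21, 10, 15, 31, 17, 5, 36, 27, 3, 38, 24, 1.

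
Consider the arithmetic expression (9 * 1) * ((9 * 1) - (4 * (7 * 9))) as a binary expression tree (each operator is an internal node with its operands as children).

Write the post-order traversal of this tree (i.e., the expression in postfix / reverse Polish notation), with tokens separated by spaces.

Post-order on an expression tree gives postfix notation: for each operator, emit left operand, right operand, then the operator.

9 1 * 9 1 * 4 7 9 * * - *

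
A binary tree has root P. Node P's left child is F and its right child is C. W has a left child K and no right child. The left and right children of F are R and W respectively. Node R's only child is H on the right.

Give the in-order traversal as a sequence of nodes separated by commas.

R, H, F, K, W, P, C

In-order visits the left subtree, then the node, then the right subtree.
At P: go left to F.
  At F: go left to R.
    At R: no left child.
    Visit R.
    At R: go right to H.
      H is a leaf — visit H.
  Visit F.
  At F: go right to W.
    At W: go left to K.
      K is a leaf — visit K.
    Visit W.
    At W: no right child.
Visit P.
At P: go right to C.
  C is a leaf — visit C.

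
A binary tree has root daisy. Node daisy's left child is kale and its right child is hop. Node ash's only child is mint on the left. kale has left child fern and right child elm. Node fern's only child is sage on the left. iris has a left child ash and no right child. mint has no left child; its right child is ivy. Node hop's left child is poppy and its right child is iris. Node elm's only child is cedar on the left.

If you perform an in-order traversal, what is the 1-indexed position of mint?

9

In-order visits the left subtree, then the node, then the right subtree.
At daisy: go left to kale.
  At kale: go left to fern.
    At fern: go left to sage.
      sage is a leaf — visit sage.
    Visit fern.
    At fern: no right child.
  Visit kale.
  At kale: go right to elm.
    At elm: go left to cedar.
      cedar is a leaf — visit cedar.
    Visit elm.
    At elm: no right child.
Visit daisy.
At daisy: go right to hop.
  At hop: go left to poppy.
    poppy is a leaf — visit poppy.
  Visit hop.
  At hop: go right to iris.
    At iris: go left to ash.
      At ash: go left to mint.
        At mint: no left child.
        Visit mint.
        At mint: go right to ivy.
          ivy is a leaf — visit ivy.
      Visit ash.
      At ash: no right child.
    Visit iris.
    At iris: no right child.
Full in-order sequence: sage, fern, kale, cedar, elm, daisy, poppy, hop, mint, ivy, ash, iris.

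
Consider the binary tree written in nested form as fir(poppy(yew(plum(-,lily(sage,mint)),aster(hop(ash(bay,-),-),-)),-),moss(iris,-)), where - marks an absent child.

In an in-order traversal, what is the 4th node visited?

In-order visits the left subtree, then the node, then the right subtree.
At fir: go left to poppy.
  At poppy: go left to yew.
    At yew: go left to plum.
      At plum: no left child.
      Visit plum.
      At plum: go right to lily.
        At lily: go left to sage.
          sage is a leaf — visit sage.
        Visit lily.
        At lily: go right to mint.
          mint is a leaf — visit mint.
    Visit yew.
    At yew: go right to aster.
      At aster: go left to hop.
        At hop: go left to ash.
          At ash: go left to bay.
            bay is a leaf — visit bay.
          Visit ash.
          At ash: no right child.
        Visit hop.
        At hop: no right child.
      Visit aster.
      At aster: no right child.
  Visit poppy.
  At poppy: no right child.
Visit fir.
At fir: go right to moss.
  At moss: go left to iris.
    iris is a leaf — visit iris.
  Visit moss.
  At moss: no right child.
Full in-order sequence: plum, sage, lily, mint, yew, bay, ash, hop, aster, poppy, fir, iris, moss.

mint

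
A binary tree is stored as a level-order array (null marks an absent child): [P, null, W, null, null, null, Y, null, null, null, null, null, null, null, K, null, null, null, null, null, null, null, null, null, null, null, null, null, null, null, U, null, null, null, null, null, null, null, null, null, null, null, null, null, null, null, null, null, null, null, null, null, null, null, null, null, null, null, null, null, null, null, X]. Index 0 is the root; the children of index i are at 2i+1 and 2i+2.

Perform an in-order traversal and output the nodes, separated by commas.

P, W, Y, K, U, X

In-order visits the left subtree, then the node, then the right subtree.
At P: no left child.
Visit P.
At P: go right to W.
  At W: no left child.
  Visit W.
  At W: go right to Y.
    At Y: no left child.
    Visit Y.
    At Y: go right to K.
      At K: no left child.
      Visit K.
      At K: go right to U.
        At U: no left child.
        Visit U.
        At U: go right to X.
          X is a leaf — visit X.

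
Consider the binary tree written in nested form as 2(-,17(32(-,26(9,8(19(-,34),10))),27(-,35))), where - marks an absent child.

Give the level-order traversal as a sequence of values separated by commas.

2, 17, 32, 27, 26, 35, 9, 8, 19, 10, 34

Level-order visits nodes level by level from the root, left to right within each level.
Level 0: 2
Level 1: 17
Level 2: 32, 27
Level 3: 26, 35
Level 4: 9, 8
Level 5: 19, 10
Level 6: 34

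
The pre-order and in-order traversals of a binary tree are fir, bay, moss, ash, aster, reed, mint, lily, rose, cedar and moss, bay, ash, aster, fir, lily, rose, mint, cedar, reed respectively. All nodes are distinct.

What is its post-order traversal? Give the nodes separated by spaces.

moss aster ash bay rose lily cedar mint reed fir

The first element of pre-order is the root; it splits in-order into left and right subtrees.
Root fir: left subtree has 4 nodes {moss, bay, ash, aster}, right has 5 {lily, rose, mint, cedar, reed}.
  Root bay: left subtree has 1 node {moss}, right has 2 {ash, aster}.
    Root ash: left subtree has 0 nodes { }, right has 1 {aster}.
  Root reed: left subtree has 4 nodes {lily, rose, mint, cedar}, right has 0 { }.
    Root mint: left subtree has 2 nodes {lily, rose}, right has 1 {cedar}.
      Root lily: left subtree has 0 nodes { }, right has 1 {rose}.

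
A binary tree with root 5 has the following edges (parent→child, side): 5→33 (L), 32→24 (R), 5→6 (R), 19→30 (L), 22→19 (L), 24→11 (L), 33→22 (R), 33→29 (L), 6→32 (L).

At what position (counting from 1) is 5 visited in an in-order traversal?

In-order visits the left subtree, then the node, then the right subtree.
At 5: go left to 33.
  At 33: go left to 29.
    29 is a leaf — visit 29.
  Visit 33.
  At 33: go right to 22.
    At 22: go left to 19.
      At 19: go left to 30.
        30 is a leaf — visit 30.
      Visit 19.
      At 19: no right child.
    Visit 22.
    At 22: no right child.
Visit 5.
At 5: go right to 6.
  At 6: go left to 32.
    At 32: no left child.
    Visit 32.
    At 32: go right to 24.
      At 24: go left to 11.
        11 is a leaf — visit 11.
      Visit 24.
      At 24: no right child.
  Visit 6.
  At 6: no right child.
Full in-order sequence: 29, 33, 30, 19, 22, 5, 32, 11, 24, 6.

6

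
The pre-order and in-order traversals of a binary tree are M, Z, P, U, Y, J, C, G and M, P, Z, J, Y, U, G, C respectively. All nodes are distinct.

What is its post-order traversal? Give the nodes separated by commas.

P, J, Y, G, C, U, Z, M

The first element of pre-order is the root; it splits in-order into left and right subtrees.
Root M: left subtree has 0 nodes { }, right has 7 {P, Z, J, Y, U, G, C}.
  Root Z: left subtree has 1 node {P}, right has 5 {J, Y, U, G, C}.
    Root U: left subtree has 2 nodes {J, Y}, right has 2 {G, C}.
      Root Y: left subtree has 1 node {J}, right has 0 { }.
      Root C: left subtree has 1 node {G}, right has 0 { }.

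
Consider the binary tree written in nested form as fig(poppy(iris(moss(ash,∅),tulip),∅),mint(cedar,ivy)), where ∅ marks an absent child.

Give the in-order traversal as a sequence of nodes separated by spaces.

ash moss iris tulip poppy fig cedar mint ivy

In-order visits the left subtree, then the node, then the right subtree.
At fig: go left to poppy.
  At poppy: go left to iris.
    At iris: go left to moss.
      At moss: go left to ash.
        ash is a leaf — visit ash.
      Visit moss.
      At moss: no right child.
    Visit iris.
    At iris: go right to tulip.
      tulip is a leaf — visit tulip.
  Visit poppy.
  At poppy: no right child.
Visit fig.
At fig: go right to mint.
  At mint: go left to cedar.
    cedar is a leaf — visit cedar.
  Visit mint.
  At mint: go right to ivy.
    ivy is a leaf — visit ivy.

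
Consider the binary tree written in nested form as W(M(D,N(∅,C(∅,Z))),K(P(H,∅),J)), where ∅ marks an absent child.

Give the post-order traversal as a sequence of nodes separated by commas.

Post-order visits the left subtree, then the right subtree, then the node.
At W: go left to M.
  At M: go left to D.
    D is a leaf — visit D.
  At M: go right to N.
    At N: no left child.
    At N: go right to C.
      At C: no left child.
      At C: go right to Z.
        Z is a leaf — visit Z.
      Visit C.
    Visit N.
  Visit M.
At W: go right to K.
  At K: go left to P.
    At P: go left to H.
      H is a leaf — visit H.
    At P: no right child.
    Visit P.
  At K: go right to J.
    J is a leaf — visit J.
  Visit K.
Visit W.

D, Z, C, N, M, H, P, J, K, W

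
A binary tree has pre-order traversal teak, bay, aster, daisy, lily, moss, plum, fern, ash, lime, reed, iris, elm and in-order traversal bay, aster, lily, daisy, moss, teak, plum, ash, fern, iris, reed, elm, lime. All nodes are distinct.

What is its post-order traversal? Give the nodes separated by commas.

The first element of pre-order is the root; it splits in-order into left and right subtrees.
Root teak: left subtree has 5 nodes {bay, aster, lily, daisy, moss}, right has 7 {plum, ash, fern, iris, reed, elm, lime}.
  Root bay: left subtree has 0 nodes { }, right has 4 {aster, lily, daisy, moss}.
    Root aster: left subtree has 0 nodes { }, right has 3 {lily, daisy, moss}.
      Root daisy: left subtree has 1 node {lily}, right has 1 {moss}.
  Root plum: left subtree has 0 nodes { }, right has 6 {ash, fern, iris, reed, elm, lime}.
    Root fern: left subtree has 1 node {ash}, right has 4 {iris, reed, elm, lime}.
      Root lime: left subtree has 3 nodes {iris, reed, elm}, right has 0 { }.
        Root reed: left subtree has 1 node {iris}, right has 1 {elm}.

lily, moss, daisy, aster, bay, ash, iris, elm, reed, lime, fern, plum, teak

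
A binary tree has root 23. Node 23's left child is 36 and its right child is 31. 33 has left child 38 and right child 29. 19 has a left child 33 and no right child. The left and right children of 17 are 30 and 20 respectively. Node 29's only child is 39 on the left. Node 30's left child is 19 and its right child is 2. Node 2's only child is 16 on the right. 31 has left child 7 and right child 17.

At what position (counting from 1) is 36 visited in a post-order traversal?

Post-order visits the left subtree, then the right subtree, then the node.
At 23: go left to 36.
  36 is a leaf — visit 36.
At 23: go right to 31.
  At 31: go left to 7.
    7 is a leaf — visit 7.
  At 31: go right to 17.
    At 17: go left to 30.
      At 30: go left to 19.
        At 19: go left to 33.
          At 33: go left to 38.
            38 is a leaf — visit 38.
          At 33: go right to 29.
            At 29: go left to 39.
              39 is a leaf — visit 39.
            At 29: no right child.
            Visit 29.
          Visit 33.
        At 19: no right child.
        Visit 19.
      At 30: go right to 2.
        At 2: no left child.
        At 2: go right to 16.
          16 is a leaf — visit 16.
        Visit 2.
      Visit 30.
    At 17: go right to 20.
      20 is a leaf — visit 20.
    Visit 17.
  Visit 31.
Visit 23.
Full post-order sequence: 36, 7, 38, 39, 29, 33, 19, 16, 2, 30, 20, 17, 31, 23.

1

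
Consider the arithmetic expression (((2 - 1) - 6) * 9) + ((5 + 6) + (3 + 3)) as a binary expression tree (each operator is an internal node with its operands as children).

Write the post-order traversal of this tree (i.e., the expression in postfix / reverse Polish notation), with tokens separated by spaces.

2 1 - 6 - 9 * 5 6 + 3 3 + + +

Post-order on an expression tree gives postfix notation: for each operator, emit left operand, right operand, then the operator.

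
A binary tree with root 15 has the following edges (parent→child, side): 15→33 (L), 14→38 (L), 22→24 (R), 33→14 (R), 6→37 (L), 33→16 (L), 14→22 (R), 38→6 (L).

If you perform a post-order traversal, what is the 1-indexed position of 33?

8

Post-order visits the left subtree, then the right subtree, then the node.
At 15: go left to 33.
  At 33: go left to 16.
    16 is a leaf — visit 16.
  At 33: go right to 14.
    At 14: go left to 38.
      At 38: go left to 6.
        At 6: go left to 37.
          37 is a leaf — visit 37.
        At 6: no right child.
        Visit 6.
      At 38: no right child.
      Visit 38.
    At 14: go right to 22.
      At 22: no left child.
      At 22: go right to 24.
        24 is a leaf — visit 24.
      Visit 22.
    Visit 14.
  Visit 33.
At 15: no right child.
Visit 15.
Full post-order sequence: 16, 37, 6, 38, 24, 22, 14, 33, 15.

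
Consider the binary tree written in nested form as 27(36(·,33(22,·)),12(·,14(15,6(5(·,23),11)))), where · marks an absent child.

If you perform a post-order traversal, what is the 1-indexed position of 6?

8

Post-order visits the left subtree, then the right subtree, then the node.
At 27: go left to 36.
  At 36: no left child.
  At 36: go right to 33.
    At 33: go left to 22.
      22 is a leaf — visit 22.
    At 33: no right child.
    Visit 33.
  Visit 36.
At 27: go right to 12.
  At 12: no left child.
  At 12: go right to 14.
    At 14: go left to 15.
      15 is a leaf — visit 15.
    At 14: go right to 6.
      At 6: go left to 5.
        At 5: no left child.
        At 5: go right to 23.
          23 is a leaf — visit 23.
        Visit 5.
      At 6: go right to 11.
        11 is a leaf — visit 11.
      Visit 6.
    Visit 14.
  Visit 12.
Visit 27.
Full post-order sequence: 22, 33, 36, 15, 23, 5, 11, 6, 14, 12, 27.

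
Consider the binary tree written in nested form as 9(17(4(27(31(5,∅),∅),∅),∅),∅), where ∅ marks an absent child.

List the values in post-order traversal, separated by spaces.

Post-order visits the left subtree, then the right subtree, then the node.
At 9: go left to 17.
  At 17: go left to 4.
    At 4: go left to 27.
      At 27: go left to 31.
        At 31: go left to 5.
          5 is a leaf — visit 5.
        At 31: no right child.
        Visit 31.
      At 27: no right child.
      Visit 27.
    At 4: no right child.
    Visit 4.
  At 17: no right child.
  Visit 17.
At 9: no right child.
Visit 9.

5 31 27 4 17 9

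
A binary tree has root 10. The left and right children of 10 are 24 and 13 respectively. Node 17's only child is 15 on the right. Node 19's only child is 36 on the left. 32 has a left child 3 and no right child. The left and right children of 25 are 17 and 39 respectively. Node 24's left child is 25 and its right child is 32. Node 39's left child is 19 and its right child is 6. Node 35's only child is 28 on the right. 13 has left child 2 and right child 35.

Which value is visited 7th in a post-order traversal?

25

Post-order visits the left subtree, then the right subtree, then the node.
At 10: go left to 24.
  At 24: go left to 25.
    At 25: go left to 17.
      At 17: no left child.
      At 17: go right to 15.
        15 is a leaf — visit 15.
      Visit 17.
    At 25: go right to 39.
      At 39: go left to 19.
        At 19: go left to 36.
          36 is a leaf — visit 36.
        At 19: no right child.
        Visit 19.
      At 39: go right to 6.
        6 is a leaf — visit 6.
      Visit 39.
    Visit 25.
  At 24: go right to 32.
    At 32: go left to 3.
      3 is a leaf — visit 3.
    At 32: no right child.
    Visit 32.
  Visit 24.
At 10: go right to 13.
  At 13: go left to 2.
    2 is a leaf — visit 2.
  At 13: go right to 35.
    At 35: no left child.
    At 35: go right to 28.
      28 is a leaf — visit 28.
    Visit 35.
  Visit 13.
Visit 10.
Full post-order sequence: 15, 17, 36, 19, 6, 39, 25, 3, 32, 24, 2, 28, 35, 13, 10.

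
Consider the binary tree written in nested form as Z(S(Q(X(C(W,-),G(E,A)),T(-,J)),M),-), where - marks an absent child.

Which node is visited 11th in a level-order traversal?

E

Level-order visits nodes level by level from the root, left to right within each level.
Level 0: Z
Level 1: S
Level 2: Q, M
Level 3: X, T
Level 4: C, G, J
Level 5: W, E, A
Full level-order sequence: Z, S, Q, M, X, T, C, G, J, W, E, A.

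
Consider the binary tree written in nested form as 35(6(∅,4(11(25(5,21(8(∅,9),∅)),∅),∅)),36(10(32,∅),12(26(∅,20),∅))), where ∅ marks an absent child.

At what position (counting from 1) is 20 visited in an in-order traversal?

14

In-order visits the left subtree, then the node, then the right subtree.
At 35: go left to 6.
  At 6: no left child.
  Visit 6.
  At 6: go right to 4.
    At 4: go left to 11.
      At 11: go left to 25.
        At 25: go left to 5.
          5 is a leaf — visit 5.
        Visit 25.
        At 25: go right to 21.
          At 21: go left to 8.
            At 8: no left child.
            Visit 8.
            At 8: go right to 9.
              9 is a leaf — visit 9.
          Visit 21.
          At 21: no right child.
      Visit 11.
      At 11: no right child.
    Visit 4.
    At 4: no right child.
Visit 35.
At 35: go right to 36.
  At 36: go left to 10.
    At 10: go left to 32.
      32 is a leaf — visit 32.
    Visit 10.
    At 10: no right child.
  Visit 36.
  At 36: go right to 12.
    At 12: go left to 26.
      At 26: no left child.
      Visit 26.
      At 26: go right to 20.
        20 is a leaf — visit 20.
    Visit 12.
    At 12: no right child.
Full in-order sequence: 6, 5, 25, 8, 9, 21, 11, 4, 35, 32, 10, 36, 26, 20, 12.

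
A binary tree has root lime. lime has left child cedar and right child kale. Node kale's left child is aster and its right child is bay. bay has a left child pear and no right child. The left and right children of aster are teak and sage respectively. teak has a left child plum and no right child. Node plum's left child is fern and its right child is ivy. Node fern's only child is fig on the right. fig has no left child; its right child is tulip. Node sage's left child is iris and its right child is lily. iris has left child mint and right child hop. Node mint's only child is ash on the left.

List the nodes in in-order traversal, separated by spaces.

cedar lime fern fig tulip plum ivy teak aster ash mint iris hop sage lily kale pear bay

In-order visits the left subtree, then the node, then the right subtree.
At lime: go left to cedar.
  cedar is a leaf — visit cedar.
Visit lime.
At lime: go right to kale.
  At kale: go left to aster.
    At aster: go left to teak.
      At teak: go left to plum.
        At plum: go left to fern.
          At fern: no left child.
          Visit fern.
          At fern: go right to fig.
            At fig: no left child.
            Visit fig.
            At fig: go right to tulip.
              tulip is a leaf — visit tulip.
        Visit plum.
        At plum: go right to ivy.
          ivy is a leaf — visit ivy.
      Visit teak.
      At teak: no right child.
    Visit aster.
    At aster: go right to sage.
      At sage: go left to iris.
        At iris: go left to mint.
          At mint: go left to ash.
            ash is a leaf — visit ash.
          Visit mint.
          At mint: no right child.
        Visit iris.
        At iris: go right to hop.
          hop is a leaf — visit hop.
      Visit sage.
      At sage: go right to lily.
        lily is a leaf — visit lily.
  Visit kale.
  At kale: go right to bay.
    At bay: go left to pear.
      pear is a leaf — visit pear.
    Visit bay.
    At bay: no right child.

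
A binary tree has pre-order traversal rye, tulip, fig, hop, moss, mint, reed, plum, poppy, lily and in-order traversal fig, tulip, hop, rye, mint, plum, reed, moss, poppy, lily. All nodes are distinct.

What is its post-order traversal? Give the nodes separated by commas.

The first element of pre-order is the root; it splits in-order into left and right subtrees.
Root rye: left subtree has 3 nodes {fig, tulip, hop}, right has 6 {mint, plum, reed, moss, poppy, lily}.
  Root tulip: left subtree has 1 node {fig}, right has 1 {hop}.
  Root moss: left subtree has 3 nodes {mint, plum, reed}, right has 2 {poppy, lily}.
    Root mint: left subtree has 0 nodes { }, right has 2 {plum, reed}.
      Root reed: left subtree has 1 node {plum}, right has 0 { }.
    Root poppy: left subtree has 0 nodes { }, right has 1 {lily}.

fig, hop, tulip, plum, reed, mint, lily, poppy, moss, rye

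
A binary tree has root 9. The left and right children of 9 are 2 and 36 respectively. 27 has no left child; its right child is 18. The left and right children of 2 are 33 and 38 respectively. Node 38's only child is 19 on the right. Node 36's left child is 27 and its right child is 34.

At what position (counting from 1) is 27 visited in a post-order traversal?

6

Post-order visits the left subtree, then the right subtree, then the node.
At 9: go left to 2.
  At 2: go left to 33.
    33 is a leaf — visit 33.
  At 2: go right to 38.
    At 38: no left child.
    At 38: go right to 19.
      19 is a leaf — visit 19.
    Visit 38.
  Visit 2.
At 9: go right to 36.
  At 36: go left to 27.
    At 27: no left child.
    At 27: go right to 18.
      18 is a leaf — visit 18.
    Visit 27.
  At 36: go right to 34.
    34 is a leaf — visit 34.
  Visit 36.
Visit 9.
Full post-order sequence: 33, 19, 38, 2, 18, 27, 34, 36, 9.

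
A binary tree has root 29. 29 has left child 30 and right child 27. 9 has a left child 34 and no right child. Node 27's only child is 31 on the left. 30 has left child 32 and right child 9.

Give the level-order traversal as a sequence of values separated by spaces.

29 30 27 32 9 31 34

Level-order visits nodes level by level from the root, left to right within each level.
Level 0: 29
Level 1: 30, 27
Level 2: 32, 9, 31
Level 3: 34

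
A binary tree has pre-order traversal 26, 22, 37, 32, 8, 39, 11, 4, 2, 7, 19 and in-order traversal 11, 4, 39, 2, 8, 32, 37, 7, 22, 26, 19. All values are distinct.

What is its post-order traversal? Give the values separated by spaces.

4 11 2 39 8 32 7 37 22 19 26

The first element of pre-order is the root; it splits in-order into left and right subtrees.
Root 26: left subtree has 9 nodes {11, 4, 39, 2, 8, 32, 37, 7, 22}, right has 1 {19}.
  Root 22: left subtree has 8 nodes {11, 4, 39, 2, 8, 32, 37, 7}, right has 0 { }.
    Root 37: left subtree has 6 nodes {11, 4, 39, 2, 8, 32}, right has 1 {7}.
      Root 32: left subtree has 5 nodes {11, 4, 39, 2, 8}, right has 0 { }.
        Root 8: left subtree has 4 nodes {11, 4, 39, 2}, right has 0 { }.
          Root 39: left subtree has 2 nodes {11, 4}, right has 1 {2}.
            Root 11: left subtree has 0 nodes { }, right has 1 {4}.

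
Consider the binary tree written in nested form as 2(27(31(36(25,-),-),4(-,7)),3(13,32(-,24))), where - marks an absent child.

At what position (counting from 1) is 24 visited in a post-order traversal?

Post-order visits the left subtree, then the right subtree, then the node.
At 2: go left to 27.
  At 27: go left to 31.
    At 31: go left to 36.
      At 36: go left to 25.
        25 is a leaf — visit 25.
      At 36: no right child.
      Visit 36.
    At 31: no right child.
    Visit 31.
  At 27: go right to 4.
    At 4: no left child.
    At 4: go right to 7.
      7 is a leaf — visit 7.
    Visit 4.
  Visit 27.
At 2: go right to 3.
  At 3: go left to 13.
    13 is a leaf — visit 13.
  At 3: go right to 32.
    At 32: no left child.
    At 32: go right to 24.
      24 is a leaf — visit 24.
    Visit 32.
  Visit 3.
Visit 2.
Full post-order sequence: 25, 36, 31, 7, 4, 27, 13, 24, 32, 3, 2.

8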